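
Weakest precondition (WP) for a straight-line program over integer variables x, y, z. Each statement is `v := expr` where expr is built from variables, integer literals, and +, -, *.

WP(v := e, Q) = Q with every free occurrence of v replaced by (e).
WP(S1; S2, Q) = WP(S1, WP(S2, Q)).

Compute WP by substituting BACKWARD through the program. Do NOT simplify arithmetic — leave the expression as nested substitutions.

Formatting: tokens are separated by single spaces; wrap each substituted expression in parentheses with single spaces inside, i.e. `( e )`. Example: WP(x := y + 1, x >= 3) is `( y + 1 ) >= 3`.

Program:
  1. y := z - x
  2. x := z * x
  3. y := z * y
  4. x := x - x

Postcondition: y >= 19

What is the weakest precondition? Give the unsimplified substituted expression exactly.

post: y >= 19
stmt 4: x := x - x  -- replace 0 occurrence(s) of x with (x - x)
  => y >= 19
stmt 3: y := z * y  -- replace 1 occurrence(s) of y with (z * y)
  => ( z * y ) >= 19
stmt 2: x := z * x  -- replace 0 occurrence(s) of x with (z * x)
  => ( z * y ) >= 19
stmt 1: y := z - x  -- replace 1 occurrence(s) of y with (z - x)
  => ( z * ( z - x ) ) >= 19

Answer: ( z * ( z - x ) ) >= 19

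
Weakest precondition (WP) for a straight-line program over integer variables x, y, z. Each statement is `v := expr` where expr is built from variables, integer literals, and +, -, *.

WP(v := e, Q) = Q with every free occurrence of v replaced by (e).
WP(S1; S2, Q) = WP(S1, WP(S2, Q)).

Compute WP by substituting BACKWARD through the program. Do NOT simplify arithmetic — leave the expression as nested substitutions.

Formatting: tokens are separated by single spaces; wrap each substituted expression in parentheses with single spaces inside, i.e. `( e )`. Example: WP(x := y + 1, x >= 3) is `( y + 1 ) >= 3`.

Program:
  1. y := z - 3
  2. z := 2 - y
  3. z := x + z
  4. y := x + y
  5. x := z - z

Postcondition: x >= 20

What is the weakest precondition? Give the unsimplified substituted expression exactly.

post: x >= 20
stmt 5: x := z - z  -- replace 1 occurrence(s) of x with (z - z)
  => ( z - z ) >= 20
stmt 4: y := x + y  -- replace 0 occurrence(s) of y with (x + y)
  => ( z - z ) >= 20
stmt 3: z := x + z  -- replace 2 occurrence(s) of z with (x + z)
  => ( ( x + z ) - ( x + z ) ) >= 20
stmt 2: z := 2 - y  -- replace 2 occurrence(s) of z with (2 - y)
  => ( ( x + ( 2 - y ) ) - ( x + ( 2 - y ) ) ) >= 20
stmt 1: y := z - 3  -- replace 2 occurrence(s) of y with (z - 3)
  => ( ( x + ( 2 - ( z - 3 ) ) ) - ( x + ( 2 - ( z - 3 ) ) ) ) >= 20

Answer: ( ( x + ( 2 - ( z - 3 ) ) ) - ( x + ( 2 - ( z - 3 ) ) ) ) >= 20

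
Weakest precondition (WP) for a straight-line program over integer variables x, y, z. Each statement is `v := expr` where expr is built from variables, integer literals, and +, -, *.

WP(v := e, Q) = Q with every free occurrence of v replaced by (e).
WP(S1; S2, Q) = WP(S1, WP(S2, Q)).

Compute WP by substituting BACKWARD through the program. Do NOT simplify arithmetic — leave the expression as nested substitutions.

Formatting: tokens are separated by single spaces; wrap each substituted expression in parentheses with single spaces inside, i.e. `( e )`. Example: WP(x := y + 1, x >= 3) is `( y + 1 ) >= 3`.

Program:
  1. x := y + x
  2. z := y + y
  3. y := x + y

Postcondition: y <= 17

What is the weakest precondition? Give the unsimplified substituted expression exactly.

post: y <= 17
stmt 3: y := x + y  -- replace 1 occurrence(s) of y with (x + y)
  => ( x + y ) <= 17
stmt 2: z := y + y  -- replace 0 occurrence(s) of z with (y + y)
  => ( x + y ) <= 17
stmt 1: x := y + x  -- replace 1 occurrence(s) of x with (y + x)
  => ( ( y + x ) + y ) <= 17

Answer: ( ( y + x ) + y ) <= 17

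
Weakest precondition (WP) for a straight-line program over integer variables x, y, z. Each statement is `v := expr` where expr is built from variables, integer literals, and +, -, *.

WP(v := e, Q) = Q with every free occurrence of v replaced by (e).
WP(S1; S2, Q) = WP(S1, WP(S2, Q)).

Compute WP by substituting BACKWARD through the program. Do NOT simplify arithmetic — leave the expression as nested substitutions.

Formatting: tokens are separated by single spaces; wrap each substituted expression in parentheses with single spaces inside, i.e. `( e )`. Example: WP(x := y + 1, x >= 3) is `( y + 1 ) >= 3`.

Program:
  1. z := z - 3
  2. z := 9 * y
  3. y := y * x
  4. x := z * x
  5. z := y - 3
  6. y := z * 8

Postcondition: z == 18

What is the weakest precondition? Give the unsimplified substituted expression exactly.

Answer: ( ( y * x ) - 3 ) == 18

Derivation:
post: z == 18
stmt 6: y := z * 8  -- replace 0 occurrence(s) of y with (z * 8)
  => z == 18
stmt 5: z := y - 3  -- replace 1 occurrence(s) of z with (y - 3)
  => ( y - 3 ) == 18
stmt 4: x := z * x  -- replace 0 occurrence(s) of x with (z * x)
  => ( y - 3 ) == 18
stmt 3: y := y * x  -- replace 1 occurrence(s) of y with (y * x)
  => ( ( y * x ) - 3 ) == 18
stmt 2: z := 9 * y  -- replace 0 occurrence(s) of z with (9 * y)
  => ( ( y * x ) - 3 ) == 18
stmt 1: z := z - 3  -- replace 0 occurrence(s) of z with (z - 3)
  => ( ( y * x ) - 3 ) == 18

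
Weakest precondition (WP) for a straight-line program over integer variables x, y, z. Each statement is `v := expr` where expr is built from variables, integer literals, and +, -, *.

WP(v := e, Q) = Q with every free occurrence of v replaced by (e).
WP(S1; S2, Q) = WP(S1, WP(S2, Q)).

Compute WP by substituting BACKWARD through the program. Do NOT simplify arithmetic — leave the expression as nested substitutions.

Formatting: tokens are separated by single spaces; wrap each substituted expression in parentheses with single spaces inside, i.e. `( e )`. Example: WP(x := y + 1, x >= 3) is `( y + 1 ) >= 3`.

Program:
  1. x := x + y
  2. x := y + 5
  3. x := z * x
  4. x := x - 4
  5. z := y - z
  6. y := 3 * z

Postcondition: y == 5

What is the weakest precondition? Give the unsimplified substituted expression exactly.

post: y == 5
stmt 6: y := 3 * z  -- replace 1 occurrence(s) of y with (3 * z)
  => ( 3 * z ) == 5
stmt 5: z := y - z  -- replace 1 occurrence(s) of z with (y - z)
  => ( 3 * ( y - z ) ) == 5
stmt 4: x := x - 4  -- replace 0 occurrence(s) of x with (x - 4)
  => ( 3 * ( y - z ) ) == 5
stmt 3: x := z * x  -- replace 0 occurrence(s) of x with (z * x)
  => ( 3 * ( y - z ) ) == 5
stmt 2: x := y + 5  -- replace 0 occurrence(s) of x with (y + 5)
  => ( 3 * ( y - z ) ) == 5
stmt 1: x := x + y  -- replace 0 occurrence(s) of x with (x + y)
  => ( 3 * ( y - z ) ) == 5

Answer: ( 3 * ( y - z ) ) == 5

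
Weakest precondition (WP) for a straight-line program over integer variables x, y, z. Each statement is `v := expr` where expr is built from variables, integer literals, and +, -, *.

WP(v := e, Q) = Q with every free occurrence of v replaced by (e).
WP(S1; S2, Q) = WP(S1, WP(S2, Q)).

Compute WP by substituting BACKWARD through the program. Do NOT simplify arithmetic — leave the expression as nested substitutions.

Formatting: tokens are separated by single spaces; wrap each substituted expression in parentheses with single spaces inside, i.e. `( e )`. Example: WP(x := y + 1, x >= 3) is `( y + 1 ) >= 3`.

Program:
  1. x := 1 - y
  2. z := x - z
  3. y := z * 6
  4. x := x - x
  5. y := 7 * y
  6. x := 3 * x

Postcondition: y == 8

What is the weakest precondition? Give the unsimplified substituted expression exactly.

post: y == 8
stmt 6: x := 3 * x  -- replace 0 occurrence(s) of x with (3 * x)
  => y == 8
stmt 5: y := 7 * y  -- replace 1 occurrence(s) of y with (7 * y)
  => ( 7 * y ) == 8
stmt 4: x := x - x  -- replace 0 occurrence(s) of x with (x - x)
  => ( 7 * y ) == 8
stmt 3: y := z * 6  -- replace 1 occurrence(s) of y with (z * 6)
  => ( 7 * ( z * 6 ) ) == 8
stmt 2: z := x - z  -- replace 1 occurrence(s) of z with (x - z)
  => ( 7 * ( ( x - z ) * 6 ) ) == 8
stmt 1: x := 1 - y  -- replace 1 occurrence(s) of x with (1 - y)
  => ( 7 * ( ( ( 1 - y ) - z ) * 6 ) ) == 8

Answer: ( 7 * ( ( ( 1 - y ) - z ) * 6 ) ) == 8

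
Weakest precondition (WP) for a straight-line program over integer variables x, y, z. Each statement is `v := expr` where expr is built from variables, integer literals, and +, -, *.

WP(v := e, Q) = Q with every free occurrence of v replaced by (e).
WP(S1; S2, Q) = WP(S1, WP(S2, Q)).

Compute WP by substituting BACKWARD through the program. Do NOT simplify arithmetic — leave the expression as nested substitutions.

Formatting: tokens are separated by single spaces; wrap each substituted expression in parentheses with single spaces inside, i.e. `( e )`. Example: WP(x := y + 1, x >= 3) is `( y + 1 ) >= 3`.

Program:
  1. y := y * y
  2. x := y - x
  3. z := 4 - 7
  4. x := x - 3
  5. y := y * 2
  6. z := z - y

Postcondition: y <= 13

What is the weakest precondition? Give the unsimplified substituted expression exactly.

post: y <= 13
stmt 6: z := z - y  -- replace 0 occurrence(s) of z with (z - y)
  => y <= 13
stmt 5: y := y * 2  -- replace 1 occurrence(s) of y with (y * 2)
  => ( y * 2 ) <= 13
stmt 4: x := x - 3  -- replace 0 occurrence(s) of x with (x - 3)
  => ( y * 2 ) <= 13
stmt 3: z := 4 - 7  -- replace 0 occurrence(s) of z with (4 - 7)
  => ( y * 2 ) <= 13
stmt 2: x := y - x  -- replace 0 occurrence(s) of x with (y - x)
  => ( y * 2 ) <= 13
stmt 1: y := y * y  -- replace 1 occurrence(s) of y with (y * y)
  => ( ( y * y ) * 2 ) <= 13

Answer: ( ( y * y ) * 2 ) <= 13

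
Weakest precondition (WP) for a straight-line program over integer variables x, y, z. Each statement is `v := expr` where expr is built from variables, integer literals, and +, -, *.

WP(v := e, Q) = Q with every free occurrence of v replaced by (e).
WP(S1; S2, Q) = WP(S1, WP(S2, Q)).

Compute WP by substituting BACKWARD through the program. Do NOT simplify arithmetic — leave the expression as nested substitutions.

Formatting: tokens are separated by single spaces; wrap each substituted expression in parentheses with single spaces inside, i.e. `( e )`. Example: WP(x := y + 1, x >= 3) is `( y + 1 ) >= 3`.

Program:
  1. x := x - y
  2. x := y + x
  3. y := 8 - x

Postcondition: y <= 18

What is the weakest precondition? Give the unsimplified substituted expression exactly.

Answer: ( 8 - ( y + ( x - y ) ) ) <= 18

Derivation:
post: y <= 18
stmt 3: y := 8 - x  -- replace 1 occurrence(s) of y with (8 - x)
  => ( 8 - x ) <= 18
stmt 2: x := y + x  -- replace 1 occurrence(s) of x with (y + x)
  => ( 8 - ( y + x ) ) <= 18
stmt 1: x := x - y  -- replace 1 occurrence(s) of x with (x - y)
  => ( 8 - ( y + ( x - y ) ) ) <= 18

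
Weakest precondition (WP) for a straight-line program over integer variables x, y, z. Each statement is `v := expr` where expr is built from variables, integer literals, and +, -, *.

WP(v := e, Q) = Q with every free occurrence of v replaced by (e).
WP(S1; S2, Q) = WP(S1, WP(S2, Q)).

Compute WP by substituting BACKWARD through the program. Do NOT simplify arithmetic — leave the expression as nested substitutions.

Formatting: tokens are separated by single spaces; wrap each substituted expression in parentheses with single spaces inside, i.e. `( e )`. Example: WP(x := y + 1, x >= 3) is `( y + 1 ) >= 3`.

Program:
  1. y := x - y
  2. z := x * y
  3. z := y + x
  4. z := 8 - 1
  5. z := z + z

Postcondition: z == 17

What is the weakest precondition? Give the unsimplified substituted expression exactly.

Answer: ( ( 8 - 1 ) + ( 8 - 1 ) ) == 17

Derivation:
post: z == 17
stmt 5: z := z + z  -- replace 1 occurrence(s) of z with (z + z)
  => ( z + z ) == 17
stmt 4: z := 8 - 1  -- replace 2 occurrence(s) of z with (8 - 1)
  => ( ( 8 - 1 ) + ( 8 - 1 ) ) == 17
stmt 3: z := y + x  -- replace 0 occurrence(s) of z with (y + x)
  => ( ( 8 - 1 ) + ( 8 - 1 ) ) == 17
stmt 2: z := x * y  -- replace 0 occurrence(s) of z with (x * y)
  => ( ( 8 - 1 ) + ( 8 - 1 ) ) == 17
stmt 1: y := x - y  -- replace 0 occurrence(s) of y with (x - y)
  => ( ( 8 - 1 ) + ( 8 - 1 ) ) == 17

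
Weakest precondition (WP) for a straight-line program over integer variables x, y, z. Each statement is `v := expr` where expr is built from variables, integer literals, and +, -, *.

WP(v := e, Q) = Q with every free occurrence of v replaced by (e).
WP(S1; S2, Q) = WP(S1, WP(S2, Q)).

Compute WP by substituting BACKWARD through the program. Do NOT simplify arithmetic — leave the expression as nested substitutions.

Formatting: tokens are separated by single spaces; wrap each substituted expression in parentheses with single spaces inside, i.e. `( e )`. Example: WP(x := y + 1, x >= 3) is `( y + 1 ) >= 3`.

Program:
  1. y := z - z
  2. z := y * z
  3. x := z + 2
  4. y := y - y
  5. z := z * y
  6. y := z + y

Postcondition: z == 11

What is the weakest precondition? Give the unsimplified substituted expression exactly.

post: z == 11
stmt 6: y := z + y  -- replace 0 occurrence(s) of y with (z + y)
  => z == 11
stmt 5: z := z * y  -- replace 1 occurrence(s) of z with (z * y)
  => ( z * y ) == 11
stmt 4: y := y - y  -- replace 1 occurrence(s) of y with (y - y)
  => ( z * ( y - y ) ) == 11
stmt 3: x := z + 2  -- replace 0 occurrence(s) of x with (z + 2)
  => ( z * ( y - y ) ) == 11
stmt 2: z := y * z  -- replace 1 occurrence(s) of z with (y * z)
  => ( ( y * z ) * ( y - y ) ) == 11
stmt 1: y := z - z  -- replace 3 occurrence(s) of y with (z - z)
  => ( ( ( z - z ) * z ) * ( ( z - z ) - ( z - z ) ) ) == 11

Answer: ( ( ( z - z ) * z ) * ( ( z - z ) - ( z - z ) ) ) == 11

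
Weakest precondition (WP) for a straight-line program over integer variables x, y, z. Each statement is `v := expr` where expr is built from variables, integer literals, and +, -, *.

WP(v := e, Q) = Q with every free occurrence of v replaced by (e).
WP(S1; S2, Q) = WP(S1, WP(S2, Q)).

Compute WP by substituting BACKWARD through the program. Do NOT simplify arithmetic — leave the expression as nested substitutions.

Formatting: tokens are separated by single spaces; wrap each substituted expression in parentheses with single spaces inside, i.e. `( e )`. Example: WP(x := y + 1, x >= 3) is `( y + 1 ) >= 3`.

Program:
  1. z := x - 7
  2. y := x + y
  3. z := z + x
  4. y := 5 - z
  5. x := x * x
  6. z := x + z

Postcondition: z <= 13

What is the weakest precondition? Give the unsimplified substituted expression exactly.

Answer: ( ( x * x ) + ( ( x - 7 ) + x ) ) <= 13

Derivation:
post: z <= 13
stmt 6: z := x + z  -- replace 1 occurrence(s) of z with (x + z)
  => ( x + z ) <= 13
stmt 5: x := x * x  -- replace 1 occurrence(s) of x with (x * x)
  => ( ( x * x ) + z ) <= 13
stmt 4: y := 5 - z  -- replace 0 occurrence(s) of y with (5 - z)
  => ( ( x * x ) + z ) <= 13
stmt 3: z := z + x  -- replace 1 occurrence(s) of z with (z + x)
  => ( ( x * x ) + ( z + x ) ) <= 13
stmt 2: y := x + y  -- replace 0 occurrence(s) of y with (x + y)
  => ( ( x * x ) + ( z + x ) ) <= 13
stmt 1: z := x - 7  -- replace 1 occurrence(s) of z with (x - 7)
  => ( ( x * x ) + ( ( x - 7 ) + x ) ) <= 13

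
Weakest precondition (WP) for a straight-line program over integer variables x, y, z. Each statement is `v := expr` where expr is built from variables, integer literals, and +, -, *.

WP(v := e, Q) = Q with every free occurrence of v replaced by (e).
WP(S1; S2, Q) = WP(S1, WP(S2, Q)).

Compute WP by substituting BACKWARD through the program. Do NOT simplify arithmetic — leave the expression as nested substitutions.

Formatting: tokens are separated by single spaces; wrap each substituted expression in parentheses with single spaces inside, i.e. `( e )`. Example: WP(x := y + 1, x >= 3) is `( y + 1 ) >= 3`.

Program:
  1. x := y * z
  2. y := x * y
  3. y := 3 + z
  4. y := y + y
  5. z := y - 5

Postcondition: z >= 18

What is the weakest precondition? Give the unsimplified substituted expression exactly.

post: z >= 18
stmt 5: z := y - 5  -- replace 1 occurrence(s) of z with (y - 5)
  => ( y - 5 ) >= 18
stmt 4: y := y + y  -- replace 1 occurrence(s) of y with (y + y)
  => ( ( y + y ) - 5 ) >= 18
stmt 3: y := 3 + z  -- replace 2 occurrence(s) of y with (3 + z)
  => ( ( ( 3 + z ) + ( 3 + z ) ) - 5 ) >= 18
stmt 2: y := x * y  -- replace 0 occurrence(s) of y with (x * y)
  => ( ( ( 3 + z ) + ( 3 + z ) ) - 5 ) >= 18
stmt 1: x := y * z  -- replace 0 occurrence(s) of x with (y * z)
  => ( ( ( 3 + z ) + ( 3 + z ) ) - 5 ) >= 18

Answer: ( ( ( 3 + z ) + ( 3 + z ) ) - 5 ) >= 18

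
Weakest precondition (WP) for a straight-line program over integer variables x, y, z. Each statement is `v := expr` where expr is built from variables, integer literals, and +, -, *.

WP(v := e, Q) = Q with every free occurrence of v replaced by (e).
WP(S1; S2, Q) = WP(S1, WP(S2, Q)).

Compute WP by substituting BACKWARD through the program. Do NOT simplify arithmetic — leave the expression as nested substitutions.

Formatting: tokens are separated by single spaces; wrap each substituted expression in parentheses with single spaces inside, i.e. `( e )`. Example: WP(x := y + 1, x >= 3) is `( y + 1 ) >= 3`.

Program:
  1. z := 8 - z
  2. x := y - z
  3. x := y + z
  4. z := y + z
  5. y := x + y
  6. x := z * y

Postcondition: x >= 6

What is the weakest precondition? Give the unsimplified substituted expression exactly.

post: x >= 6
stmt 6: x := z * y  -- replace 1 occurrence(s) of x with (z * y)
  => ( z * y ) >= 6
stmt 5: y := x + y  -- replace 1 occurrence(s) of y with (x + y)
  => ( z * ( x + y ) ) >= 6
stmt 4: z := y + z  -- replace 1 occurrence(s) of z with (y + z)
  => ( ( y + z ) * ( x + y ) ) >= 6
stmt 3: x := y + z  -- replace 1 occurrence(s) of x with (y + z)
  => ( ( y + z ) * ( ( y + z ) + y ) ) >= 6
stmt 2: x := y - z  -- replace 0 occurrence(s) of x with (y - z)
  => ( ( y + z ) * ( ( y + z ) + y ) ) >= 6
stmt 1: z := 8 - z  -- replace 2 occurrence(s) of z with (8 - z)
  => ( ( y + ( 8 - z ) ) * ( ( y + ( 8 - z ) ) + y ) ) >= 6

Answer: ( ( y + ( 8 - z ) ) * ( ( y + ( 8 - z ) ) + y ) ) >= 6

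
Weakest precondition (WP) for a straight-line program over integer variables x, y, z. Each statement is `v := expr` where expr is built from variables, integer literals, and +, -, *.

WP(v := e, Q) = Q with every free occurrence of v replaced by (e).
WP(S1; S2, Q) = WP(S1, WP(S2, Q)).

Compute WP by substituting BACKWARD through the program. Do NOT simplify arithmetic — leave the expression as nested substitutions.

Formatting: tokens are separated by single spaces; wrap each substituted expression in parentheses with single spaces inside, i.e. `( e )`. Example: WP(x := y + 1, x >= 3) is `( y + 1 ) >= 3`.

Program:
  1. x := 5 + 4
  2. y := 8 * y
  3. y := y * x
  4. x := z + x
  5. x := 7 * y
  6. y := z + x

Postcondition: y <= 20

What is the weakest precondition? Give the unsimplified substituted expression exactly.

Answer: ( z + ( 7 * ( ( 8 * y ) * ( 5 + 4 ) ) ) ) <= 20

Derivation:
post: y <= 20
stmt 6: y := z + x  -- replace 1 occurrence(s) of y with (z + x)
  => ( z + x ) <= 20
stmt 5: x := 7 * y  -- replace 1 occurrence(s) of x with (7 * y)
  => ( z + ( 7 * y ) ) <= 20
stmt 4: x := z + x  -- replace 0 occurrence(s) of x with (z + x)
  => ( z + ( 7 * y ) ) <= 20
stmt 3: y := y * x  -- replace 1 occurrence(s) of y with (y * x)
  => ( z + ( 7 * ( y * x ) ) ) <= 20
stmt 2: y := 8 * y  -- replace 1 occurrence(s) of y with (8 * y)
  => ( z + ( 7 * ( ( 8 * y ) * x ) ) ) <= 20
stmt 1: x := 5 + 4  -- replace 1 occurrence(s) of x with (5 + 4)
  => ( z + ( 7 * ( ( 8 * y ) * ( 5 + 4 ) ) ) ) <= 20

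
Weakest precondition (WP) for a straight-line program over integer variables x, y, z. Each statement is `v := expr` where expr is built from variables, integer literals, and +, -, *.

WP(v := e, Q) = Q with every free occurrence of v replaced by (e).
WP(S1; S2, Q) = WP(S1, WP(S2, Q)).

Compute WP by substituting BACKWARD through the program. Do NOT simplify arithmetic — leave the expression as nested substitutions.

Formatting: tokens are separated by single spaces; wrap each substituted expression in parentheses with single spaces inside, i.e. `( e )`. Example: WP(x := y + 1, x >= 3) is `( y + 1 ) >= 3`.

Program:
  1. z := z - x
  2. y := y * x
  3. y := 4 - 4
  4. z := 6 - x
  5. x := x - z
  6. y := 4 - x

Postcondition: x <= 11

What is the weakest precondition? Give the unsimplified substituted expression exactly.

post: x <= 11
stmt 6: y := 4 - x  -- replace 0 occurrence(s) of y with (4 - x)
  => x <= 11
stmt 5: x := x - z  -- replace 1 occurrence(s) of x with (x - z)
  => ( x - z ) <= 11
stmt 4: z := 6 - x  -- replace 1 occurrence(s) of z with (6 - x)
  => ( x - ( 6 - x ) ) <= 11
stmt 3: y := 4 - 4  -- replace 0 occurrence(s) of y with (4 - 4)
  => ( x - ( 6 - x ) ) <= 11
stmt 2: y := y * x  -- replace 0 occurrence(s) of y with (y * x)
  => ( x - ( 6 - x ) ) <= 11
stmt 1: z := z - x  -- replace 0 occurrence(s) of z with (z - x)
  => ( x - ( 6 - x ) ) <= 11

Answer: ( x - ( 6 - x ) ) <= 11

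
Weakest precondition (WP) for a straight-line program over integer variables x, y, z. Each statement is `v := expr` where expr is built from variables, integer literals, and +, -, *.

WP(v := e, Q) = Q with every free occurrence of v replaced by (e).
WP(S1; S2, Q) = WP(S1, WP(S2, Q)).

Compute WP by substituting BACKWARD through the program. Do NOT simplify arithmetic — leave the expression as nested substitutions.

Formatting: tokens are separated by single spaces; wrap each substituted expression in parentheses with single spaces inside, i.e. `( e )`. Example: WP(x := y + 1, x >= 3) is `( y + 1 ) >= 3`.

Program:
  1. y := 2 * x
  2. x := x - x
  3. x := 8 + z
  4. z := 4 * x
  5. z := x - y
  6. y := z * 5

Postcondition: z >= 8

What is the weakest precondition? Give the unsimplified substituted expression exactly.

Answer: ( ( 8 + z ) - ( 2 * x ) ) >= 8

Derivation:
post: z >= 8
stmt 6: y := z * 5  -- replace 0 occurrence(s) of y with (z * 5)
  => z >= 8
stmt 5: z := x - y  -- replace 1 occurrence(s) of z with (x - y)
  => ( x - y ) >= 8
stmt 4: z := 4 * x  -- replace 0 occurrence(s) of z with (4 * x)
  => ( x - y ) >= 8
stmt 3: x := 8 + z  -- replace 1 occurrence(s) of x with (8 + z)
  => ( ( 8 + z ) - y ) >= 8
stmt 2: x := x - x  -- replace 0 occurrence(s) of x with (x - x)
  => ( ( 8 + z ) - y ) >= 8
stmt 1: y := 2 * x  -- replace 1 occurrence(s) of y with (2 * x)
  => ( ( 8 + z ) - ( 2 * x ) ) >= 8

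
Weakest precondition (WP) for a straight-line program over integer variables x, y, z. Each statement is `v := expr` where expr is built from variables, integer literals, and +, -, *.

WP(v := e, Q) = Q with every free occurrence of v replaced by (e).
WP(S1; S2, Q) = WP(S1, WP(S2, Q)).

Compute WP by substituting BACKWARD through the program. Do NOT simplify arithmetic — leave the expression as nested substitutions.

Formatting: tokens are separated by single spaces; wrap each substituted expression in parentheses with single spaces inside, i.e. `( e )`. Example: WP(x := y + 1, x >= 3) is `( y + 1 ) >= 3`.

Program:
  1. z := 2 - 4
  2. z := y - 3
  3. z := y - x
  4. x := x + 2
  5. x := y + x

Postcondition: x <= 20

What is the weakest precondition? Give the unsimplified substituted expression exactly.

Answer: ( y + ( x + 2 ) ) <= 20

Derivation:
post: x <= 20
stmt 5: x := y + x  -- replace 1 occurrence(s) of x with (y + x)
  => ( y + x ) <= 20
stmt 4: x := x + 2  -- replace 1 occurrence(s) of x with (x + 2)
  => ( y + ( x + 2 ) ) <= 20
stmt 3: z := y - x  -- replace 0 occurrence(s) of z with (y - x)
  => ( y + ( x + 2 ) ) <= 20
stmt 2: z := y - 3  -- replace 0 occurrence(s) of z with (y - 3)
  => ( y + ( x + 2 ) ) <= 20
stmt 1: z := 2 - 4  -- replace 0 occurrence(s) of z with (2 - 4)
  => ( y + ( x + 2 ) ) <= 20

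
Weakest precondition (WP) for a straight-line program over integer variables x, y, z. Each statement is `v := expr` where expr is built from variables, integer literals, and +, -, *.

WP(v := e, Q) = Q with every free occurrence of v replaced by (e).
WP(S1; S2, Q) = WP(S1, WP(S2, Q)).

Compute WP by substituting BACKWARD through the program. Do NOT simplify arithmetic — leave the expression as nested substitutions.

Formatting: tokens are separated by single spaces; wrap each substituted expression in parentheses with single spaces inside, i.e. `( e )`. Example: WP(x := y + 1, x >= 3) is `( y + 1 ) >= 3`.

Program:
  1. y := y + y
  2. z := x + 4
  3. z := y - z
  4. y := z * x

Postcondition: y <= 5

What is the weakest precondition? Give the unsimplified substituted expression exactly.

Answer: ( ( ( y + y ) - ( x + 4 ) ) * x ) <= 5

Derivation:
post: y <= 5
stmt 4: y := z * x  -- replace 1 occurrence(s) of y with (z * x)
  => ( z * x ) <= 5
stmt 3: z := y - z  -- replace 1 occurrence(s) of z with (y - z)
  => ( ( y - z ) * x ) <= 5
stmt 2: z := x + 4  -- replace 1 occurrence(s) of z with (x + 4)
  => ( ( y - ( x + 4 ) ) * x ) <= 5
stmt 1: y := y + y  -- replace 1 occurrence(s) of y with (y + y)
  => ( ( ( y + y ) - ( x + 4 ) ) * x ) <= 5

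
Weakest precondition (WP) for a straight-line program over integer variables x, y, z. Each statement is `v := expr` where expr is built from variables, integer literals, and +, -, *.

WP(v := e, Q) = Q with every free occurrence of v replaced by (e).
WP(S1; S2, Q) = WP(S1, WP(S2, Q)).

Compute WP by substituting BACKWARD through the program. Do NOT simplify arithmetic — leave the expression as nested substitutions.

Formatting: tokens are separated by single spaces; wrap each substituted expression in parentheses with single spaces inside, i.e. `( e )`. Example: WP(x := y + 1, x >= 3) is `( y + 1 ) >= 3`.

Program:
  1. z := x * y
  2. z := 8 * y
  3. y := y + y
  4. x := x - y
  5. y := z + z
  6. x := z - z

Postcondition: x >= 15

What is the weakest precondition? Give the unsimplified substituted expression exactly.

Answer: ( ( 8 * y ) - ( 8 * y ) ) >= 15

Derivation:
post: x >= 15
stmt 6: x := z - z  -- replace 1 occurrence(s) of x with (z - z)
  => ( z - z ) >= 15
stmt 5: y := z + z  -- replace 0 occurrence(s) of y with (z + z)
  => ( z - z ) >= 15
stmt 4: x := x - y  -- replace 0 occurrence(s) of x with (x - y)
  => ( z - z ) >= 15
stmt 3: y := y + y  -- replace 0 occurrence(s) of y with (y + y)
  => ( z - z ) >= 15
stmt 2: z := 8 * y  -- replace 2 occurrence(s) of z with (8 * y)
  => ( ( 8 * y ) - ( 8 * y ) ) >= 15
stmt 1: z := x * y  -- replace 0 occurrence(s) of z with (x * y)
  => ( ( 8 * y ) - ( 8 * y ) ) >= 15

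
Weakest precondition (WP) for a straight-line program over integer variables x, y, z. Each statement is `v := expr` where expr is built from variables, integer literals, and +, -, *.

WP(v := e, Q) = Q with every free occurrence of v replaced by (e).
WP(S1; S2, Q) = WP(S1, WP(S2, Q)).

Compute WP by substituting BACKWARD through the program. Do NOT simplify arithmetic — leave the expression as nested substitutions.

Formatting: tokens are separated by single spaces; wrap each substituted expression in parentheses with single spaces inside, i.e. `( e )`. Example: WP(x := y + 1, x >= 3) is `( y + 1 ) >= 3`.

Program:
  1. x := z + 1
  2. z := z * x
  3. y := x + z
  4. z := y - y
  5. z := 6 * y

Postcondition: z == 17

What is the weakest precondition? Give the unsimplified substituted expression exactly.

post: z == 17
stmt 5: z := 6 * y  -- replace 1 occurrence(s) of z with (6 * y)
  => ( 6 * y ) == 17
stmt 4: z := y - y  -- replace 0 occurrence(s) of z with (y - y)
  => ( 6 * y ) == 17
stmt 3: y := x + z  -- replace 1 occurrence(s) of y with (x + z)
  => ( 6 * ( x + z ) ) == 17
stmt 2: z := z * x  -- replace 1 occurrence(s) of z with (z * x)
  => ( 6 * ( x + ( z * x ) ) ) == 17
stmt 1: x := z + 1  -- replace 2 occurrence(s) of x with (z + 1)
  => ( 6 * ( ( z + 1 ) + ( z * ( z + 1 ) ) ) ) == 17

Answer: ( 6 * ( ( z + 1 ) + ( z * ( z + 1 ) ) ) ) == 17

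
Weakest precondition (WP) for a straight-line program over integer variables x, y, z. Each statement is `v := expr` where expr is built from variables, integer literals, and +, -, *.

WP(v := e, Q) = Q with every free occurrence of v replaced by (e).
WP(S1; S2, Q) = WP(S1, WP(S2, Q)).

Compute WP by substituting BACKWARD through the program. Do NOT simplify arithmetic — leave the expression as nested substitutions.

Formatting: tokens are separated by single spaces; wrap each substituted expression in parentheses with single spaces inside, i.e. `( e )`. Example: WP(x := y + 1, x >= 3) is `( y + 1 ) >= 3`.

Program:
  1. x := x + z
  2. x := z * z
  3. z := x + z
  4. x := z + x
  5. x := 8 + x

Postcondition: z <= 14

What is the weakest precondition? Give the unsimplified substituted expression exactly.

Answer: ( ( z * z ) + z ) <= 14

Derivation:
post: z <= 14
stmt 5: x := 8 + x  -- replace 0 occurrence(s) of x with (8 + x)
  => z <= 14
stmt 4: x := z + x  -- replace 0 occurrence(s) of x with (z + x)
  => z <= 14
stmt 3: z := x + z  -- replace 1 occurrence(s) of z with (x + z)
  => ( x + z ) <= 14
stmt 2: x := z * z  -- replace 1 occurrence(s) of x with (z * z)
  => ( ( z * z ) + z ) <= 14
stmt 1: x := x + z  -- replace 0 occurrence(s) of x with (x + z)
  => ( ( z * z ) + z ) <= 14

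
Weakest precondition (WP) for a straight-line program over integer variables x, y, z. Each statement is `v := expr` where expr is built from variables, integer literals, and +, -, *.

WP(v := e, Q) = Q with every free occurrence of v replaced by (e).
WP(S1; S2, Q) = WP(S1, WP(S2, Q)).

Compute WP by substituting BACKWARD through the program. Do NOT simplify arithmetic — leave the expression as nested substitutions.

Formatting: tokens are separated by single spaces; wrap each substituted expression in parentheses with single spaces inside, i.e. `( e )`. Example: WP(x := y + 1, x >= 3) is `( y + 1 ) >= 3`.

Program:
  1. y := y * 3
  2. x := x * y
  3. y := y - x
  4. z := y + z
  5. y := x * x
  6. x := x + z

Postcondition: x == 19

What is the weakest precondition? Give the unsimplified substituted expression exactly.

post: x == 19
stmt 6: x := x + z  -- replace 1 occurrence(s) of x with (x + z)
  => ( x + z ) == 19
stmt 5: y := x * x  -- replace 0 occurrence(s) of y with (x * x)
  => ( x + z ) == 19
stmt 4: z := y + z  -- replace 1 occurrence(s) of z with (y + z)
  => ( x + ( y + z ) ) == 19
stmt 3: y := y - x  -- replace 1 occurrence(s) of y with (y - x)
  => ( x + ( ( y - x ) + z ) ) == 19
stmt 2: x := x * y  -- replace 2 occurrence(s) of x with (x * y)
  => ( ( x * y ) + ( ( y - ( x * y ) ) + z ) ) == 19
stmt 1: y := y * 3  -- replace 3 occurrence(s) of y with (y * 3)
  => ( ( x * ( y * 3 ) ) + ( ( ( y * 3 ) - ( x * ( y * 3 ) ) ) + z ) ) == 19

Answer: ( ( x * ( y * 3 ) ) + ( ( ( y * 3 ) - ( x * ( y * 3 ) ) ) + z ) ) == 19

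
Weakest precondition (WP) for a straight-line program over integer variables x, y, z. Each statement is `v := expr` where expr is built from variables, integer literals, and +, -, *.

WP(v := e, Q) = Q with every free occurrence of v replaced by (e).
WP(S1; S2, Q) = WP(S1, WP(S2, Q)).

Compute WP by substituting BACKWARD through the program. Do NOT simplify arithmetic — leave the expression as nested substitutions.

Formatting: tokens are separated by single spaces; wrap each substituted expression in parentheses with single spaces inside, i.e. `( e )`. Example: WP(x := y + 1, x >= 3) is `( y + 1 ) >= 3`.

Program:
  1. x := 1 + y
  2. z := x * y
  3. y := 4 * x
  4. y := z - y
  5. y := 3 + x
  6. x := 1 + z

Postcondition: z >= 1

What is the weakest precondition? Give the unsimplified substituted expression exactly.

Answer: ( ( 1 + y ) * y ) >= 1

Derivation:
post: z >= 1
stmt 6: x := 1 + z  -- replace 0 occurrence(s) of x with (1 + z)
  => z >= 1
stmt 5: y := 3 + x  -- replace 0 occurrence(s) of y with (3 + x)
  => z >= 1
stmt 4: y := z - y  -- replace 0 occurrence(s) of y with (z - y)
  => z >= 1
stmt 3: y := 4 * x  -- replace 0 occurrence(s) of y with (4 * x)
  => z >= 1
stmt 2: z := x * y  -- replace 1 occurrence(s) of z with (x * y)
  => ( x * y ) >= 1
stmt 1: x := 1 + y  -- replace 1 occurrence(s) of x with (1 + y)
  => ( ( 1 + y ) * y ) >= 1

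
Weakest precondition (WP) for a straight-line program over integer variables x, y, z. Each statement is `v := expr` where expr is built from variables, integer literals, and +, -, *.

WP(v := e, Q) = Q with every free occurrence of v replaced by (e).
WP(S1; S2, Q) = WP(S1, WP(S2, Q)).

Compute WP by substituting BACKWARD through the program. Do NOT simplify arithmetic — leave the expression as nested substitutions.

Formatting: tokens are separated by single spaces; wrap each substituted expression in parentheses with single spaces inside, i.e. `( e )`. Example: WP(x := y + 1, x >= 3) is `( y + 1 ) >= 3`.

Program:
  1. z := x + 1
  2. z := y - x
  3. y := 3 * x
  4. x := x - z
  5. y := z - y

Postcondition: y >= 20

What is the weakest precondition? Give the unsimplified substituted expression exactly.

post: y >= 20
stmt 5: y := z - y  -- replace 1 occurrence(s) of y with (z - y)
  => ( z - y ) >= 20
stmt 4: x := x - z  -- replace 0 occurrence(s) of x with (x - z)
  => ( z - y ) >= 20
stmt 3: y := 3 * x  -- replace 1 occurrence(s) of y with (3 * x)
  => ( z - ( 3 * x ) ) >= 20
stmt 2: z := y - x  -- replace 1 occurrence(s) of z with (y - x)
  => ( ( y - x ) - ( 3 * x ) ) >= 20
stmt 1: z := x + 1  -- replace 0 occurrence(s) of z with (x + 1)
  => ( ( y - x ) - ( 3 * x ) ) >= 20

Answer: ( ( y - x ) - ( 3 * x ) ) >= 20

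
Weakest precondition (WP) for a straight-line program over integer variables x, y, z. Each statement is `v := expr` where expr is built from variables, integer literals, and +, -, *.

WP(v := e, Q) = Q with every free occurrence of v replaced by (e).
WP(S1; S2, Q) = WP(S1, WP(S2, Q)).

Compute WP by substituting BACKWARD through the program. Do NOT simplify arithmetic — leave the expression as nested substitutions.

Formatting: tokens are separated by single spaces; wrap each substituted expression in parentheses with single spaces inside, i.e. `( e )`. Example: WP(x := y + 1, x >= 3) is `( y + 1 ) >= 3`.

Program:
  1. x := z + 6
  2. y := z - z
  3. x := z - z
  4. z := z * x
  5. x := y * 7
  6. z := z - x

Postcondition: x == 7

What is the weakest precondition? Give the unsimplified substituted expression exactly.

Answer: ( ( z - z ) * 7 ) == 7

Derivation:
post: x == 7
stmt 6: z := z - x  -- replace 0 occurrence(s) of z with (z - x)
  => x == 7
stmt 5: x := y * 7  -- replace 1 occurrence(s) of x with (y * 7)
  => ( y * 7 ) == 7
stmt 4: z := z * x  -- replace 0 occurrence(s) of z with (z * x)
  => ( y * 7 ) == 7
stmt 3: x := z - z  -- replace 0 occurrence(s) of x with (z - z)
  => ( y * 7 ) == 7
stmt 2: y := z - z  -- replace 1 occurrence(s) of y with (z - z)
  => ( ( z - z ) * 7 ) == 7
stmt 1: x := z + 6  -- replace 0 occurrence(s) of x with (z + 6)
  => ( ( z - z ) * 7 ) == 7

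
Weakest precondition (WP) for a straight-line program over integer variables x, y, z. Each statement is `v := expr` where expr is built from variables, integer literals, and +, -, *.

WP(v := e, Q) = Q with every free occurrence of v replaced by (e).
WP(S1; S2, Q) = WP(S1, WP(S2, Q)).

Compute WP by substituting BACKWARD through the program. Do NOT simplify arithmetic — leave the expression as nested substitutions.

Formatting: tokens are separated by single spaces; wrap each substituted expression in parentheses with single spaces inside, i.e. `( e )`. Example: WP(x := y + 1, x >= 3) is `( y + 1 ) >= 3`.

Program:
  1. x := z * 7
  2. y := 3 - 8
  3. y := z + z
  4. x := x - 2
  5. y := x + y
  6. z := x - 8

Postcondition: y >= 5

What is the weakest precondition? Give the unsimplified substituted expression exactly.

post: y >= 5
stmt 6: z := x - 8  -- replace 0 occurrence(s) of z with (x - 8)
  => y >= 5
stmt 5: y := x + y  -- replace 1 occurrence(s) of y with (x + y)
  => ( x + y ) >= 5
stmt 4: x := x - 2  -- replace 1 occurrence(s) of x with (x - 2)
  => ( ( x - 2 ) + y ) >= 5
stmt 3: y := z + z  -- replace 1 occurrence(s) of y with (z + z)
  => ( ( x - 2 ) + ( z + z ) ) >= 5
stmt 2: y := 3 - 8  -- replace 0 occurrence(s) of y with (3 - 8)
  => ( ( x - 2 ) + ( z + z ) ) >= 5
stmt 1: x := z * 7  -- replace 1 occurrence(s) of x with (z * 7)
  => ( ( ( z * 7 ) - 2 ) + ( z + z ) ) >= 5

Answer: ( ( ( z * 7 ) - 2 ) + ( z + z ) ) >= 5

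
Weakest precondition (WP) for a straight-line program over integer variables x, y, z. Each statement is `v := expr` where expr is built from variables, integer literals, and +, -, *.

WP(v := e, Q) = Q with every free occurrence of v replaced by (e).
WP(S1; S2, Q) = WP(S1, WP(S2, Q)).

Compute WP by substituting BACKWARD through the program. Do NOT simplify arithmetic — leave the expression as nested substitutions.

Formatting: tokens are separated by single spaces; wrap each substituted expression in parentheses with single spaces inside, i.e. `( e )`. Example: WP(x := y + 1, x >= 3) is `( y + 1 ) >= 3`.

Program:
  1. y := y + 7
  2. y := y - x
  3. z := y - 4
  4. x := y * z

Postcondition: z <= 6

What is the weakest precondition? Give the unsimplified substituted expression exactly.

Answer: ( ( ( y + 7 ) - x ) - 4 ) <= 6

Derivation:
post: z <= 6
stmt 4: x := y * z  -- replace 0 occurrence(s) of x with (y * z)
  => z <= 6
stmt 3: z := y - 4  -- replace 1 occurrence(s) of z with (y - 4)
  => ( y - 4 ) <= 6
stmt 2: y := y - x  -- replace 1 occurrence(s) of y with (y - x)
  => ( ( y - x ) - 4 ) <= 6
stmt 1: y := y + 7  -- replace 1 occurrence(s) of y with (y + 7)
  => ( ( ( y + 7 ) - x ) - 4 ) <= 6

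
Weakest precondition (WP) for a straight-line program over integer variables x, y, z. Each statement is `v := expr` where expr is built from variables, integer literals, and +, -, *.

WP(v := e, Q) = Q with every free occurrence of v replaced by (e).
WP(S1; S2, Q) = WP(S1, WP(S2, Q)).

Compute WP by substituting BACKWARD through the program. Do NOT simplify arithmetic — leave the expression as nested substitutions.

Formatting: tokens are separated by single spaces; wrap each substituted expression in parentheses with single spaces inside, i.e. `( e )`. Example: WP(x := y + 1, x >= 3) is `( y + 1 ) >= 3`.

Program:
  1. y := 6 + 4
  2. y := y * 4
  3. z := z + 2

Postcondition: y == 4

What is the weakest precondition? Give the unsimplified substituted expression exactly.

post: y == 4
stmt 3: z := z + 2  -- replace 0 occurrence(s) of z with (z + 2)
  => y == 4
stmt 2: y := y * 4  -- replace 1 occurrence(s) of y with (y * 4)
  => ( y * 4 ) == 4
stmt 1: y := 6 + 4  -- replace 1 occurrence(s) of y with (6 + 4)
  => ( ( 6 + 4 ) * 4 ) == 4

Answer: ( ( 6 + 4 ) * 4 ) == 4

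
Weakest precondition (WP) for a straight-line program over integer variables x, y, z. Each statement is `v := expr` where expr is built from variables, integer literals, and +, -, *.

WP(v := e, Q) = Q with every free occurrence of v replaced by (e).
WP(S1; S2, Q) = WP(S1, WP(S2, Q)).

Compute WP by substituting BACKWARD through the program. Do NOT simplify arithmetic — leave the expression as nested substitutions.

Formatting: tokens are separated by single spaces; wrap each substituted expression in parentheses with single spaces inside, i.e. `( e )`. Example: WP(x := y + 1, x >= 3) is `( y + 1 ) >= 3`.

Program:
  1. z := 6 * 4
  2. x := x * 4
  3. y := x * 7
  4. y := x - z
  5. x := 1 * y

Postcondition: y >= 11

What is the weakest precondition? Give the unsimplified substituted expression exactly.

Answer: ( ( x * 4 ) - ( 6 * 4 ) ) >= 11

Derivation:
post: y >= 11
stmt 5: x := 1 * y  -- replace 0 occurrence(s) of x with (1 * y)
  => y >= 11
stmt 4: y := x - z  -- replace 1 occurrence(s) of y with (x - z)
  => ( x - z ) >= 11
stmt 3: y := x * 7  -- replace 0 occurrence(s) of y with (x * 7)
  => ( x - z ) >= 11
stmt 2: x := x * 4  -- replace 1 occurrence(s) of x with (x * 4)
  => ( ( x * 4 ) - z ) >= 11
stmt 1: z := 6 * 4  -- replace 1 occurrence(s) of z with (6 * 4)
  => ( ( x * 4 ) - ( 6 * 4 ) ) >= 11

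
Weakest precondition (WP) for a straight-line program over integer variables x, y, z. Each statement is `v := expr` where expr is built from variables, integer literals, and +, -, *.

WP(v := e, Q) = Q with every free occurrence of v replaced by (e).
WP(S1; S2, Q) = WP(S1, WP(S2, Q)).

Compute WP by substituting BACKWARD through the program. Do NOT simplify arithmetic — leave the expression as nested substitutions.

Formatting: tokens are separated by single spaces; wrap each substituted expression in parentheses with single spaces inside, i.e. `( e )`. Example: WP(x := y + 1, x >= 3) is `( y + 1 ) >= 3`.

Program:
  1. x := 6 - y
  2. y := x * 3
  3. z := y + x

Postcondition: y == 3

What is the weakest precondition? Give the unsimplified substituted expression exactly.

post: y == 3
stmt 3: z := y + x  -- replace 0 occurrence(s) of z with (y + x)
  => y == 3
stmt 2: y := x * 3  -- replace 1 occurrence(s) of y with (x * 3)
  => ( x * 3 ) == 3
stmt 1: x := 6 - y  -- replace 1 occurrence(s) of x with (6 - y)
  => ( ( 6 - y ) * 3 ) == 3

Answer: ( ( 6 - y ) * 3 ) == 3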